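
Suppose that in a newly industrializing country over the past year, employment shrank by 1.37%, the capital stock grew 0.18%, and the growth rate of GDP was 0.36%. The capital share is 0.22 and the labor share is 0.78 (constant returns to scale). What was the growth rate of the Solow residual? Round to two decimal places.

1.39%

Labor's share = 1 − 0.22 = 0.78.
The capital stock: 0.22 × 0.18 = 0.0396 pp.
Employment: 0.78 × (-1.37) = -1.0686 pp.
TFP growth = 0.36 + 1.029 = 1.389%.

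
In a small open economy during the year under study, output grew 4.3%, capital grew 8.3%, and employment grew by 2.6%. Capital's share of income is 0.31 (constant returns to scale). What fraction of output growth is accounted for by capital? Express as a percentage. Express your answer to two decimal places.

Capital contributed 0.31 × 8.3 = 2.573 pp.
Share of growth = 2.573 / 4.3 × 100 = 59.8372%.

Capital accounted for 59.84% of growth.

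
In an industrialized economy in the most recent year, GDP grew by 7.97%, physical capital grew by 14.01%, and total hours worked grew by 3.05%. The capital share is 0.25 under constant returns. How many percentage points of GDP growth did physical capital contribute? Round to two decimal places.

Contribution = share × growth = 0.25 × 14.01 = 3.5025 pp.

3.50 percentage points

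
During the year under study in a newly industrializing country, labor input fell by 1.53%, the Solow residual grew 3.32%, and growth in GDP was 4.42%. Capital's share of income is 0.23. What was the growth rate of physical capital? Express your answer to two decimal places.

Labor's share = 1 − 0.23 = 0.77.
gY = gA + 0.77×(-1.53) + 0.23×g.
0.23×g = 4.42 − 3.32 + 1.1781 = 2.2781.
g = 2.2781 / 0.23 = 9.9048%.

Physical capital growth was 9.90%.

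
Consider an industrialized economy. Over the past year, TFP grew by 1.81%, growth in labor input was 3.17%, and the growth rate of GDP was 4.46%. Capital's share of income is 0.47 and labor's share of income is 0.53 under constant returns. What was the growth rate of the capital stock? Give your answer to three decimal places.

2.064%

Labor's share = 1 − 0.47 = 0.53.
gY = gA + 0.53×3.17 + 0.47×g.
0.47×g = 4.46 − 1.81 − 1.6801 = 0.9699.
g = 0.9699 / 0.47 = 2.06362%.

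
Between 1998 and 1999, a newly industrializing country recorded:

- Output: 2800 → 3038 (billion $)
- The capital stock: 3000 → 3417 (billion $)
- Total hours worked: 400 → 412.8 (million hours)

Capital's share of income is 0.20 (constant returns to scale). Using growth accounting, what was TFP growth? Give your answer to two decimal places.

TFP growth was 3.16%.

Output growth = (3038 − 2800) / 2800 = 8.5%.
The capital stock growth = (3417 − 3000) / 3000 = 13.9%.
Total hours worked growth = (412.8 − 400) / 400 = 3.2%.
Labor's share = 1 − 0.2 = 0.8.
The capital stock: 0.2 × 13.9 = 2.78 pp.
Total hours worked: 0.8 × 3.2 = 2.56 pp.
TFP growth = 8.5 − 5.34 = 3.16%.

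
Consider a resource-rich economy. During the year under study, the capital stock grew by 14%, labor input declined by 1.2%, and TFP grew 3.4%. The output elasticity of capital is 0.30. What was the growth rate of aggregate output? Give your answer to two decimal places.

Labor's share = 1 − 0.3 = 0.7.
The capital stock: 0.3 × 14 = 4.2 pp.
Labor input: 0.7 × (-1.2) = -0.84 pp.
Output growth = 3.4 + 3.36 = 6.76%.

Aggregate output grew 6.76%.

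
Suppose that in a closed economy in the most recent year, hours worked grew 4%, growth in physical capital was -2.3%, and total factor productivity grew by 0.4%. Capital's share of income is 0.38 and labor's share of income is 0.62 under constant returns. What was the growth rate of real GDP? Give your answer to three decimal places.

2.006%

Labor's share = 1 − 0.38 = 0.62.
Physical capital: 0.38 × (-2.3) = -0.874 pp.
Hours worked: 0.62 × 4 = 2.48 pp.
Output growth = 0.4 + 1.606 = 2.006%.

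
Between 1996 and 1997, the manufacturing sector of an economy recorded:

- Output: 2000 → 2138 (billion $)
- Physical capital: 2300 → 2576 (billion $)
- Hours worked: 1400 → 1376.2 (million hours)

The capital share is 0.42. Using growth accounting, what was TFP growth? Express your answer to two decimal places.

2.85%

Output growth = (2138 − 2000) / 2000 = 6.9%.
Physical capital growth = (2576 − 2300) / 2300 = 12%.
Hours worked growth = (1376.2 − 1400) / 1400 = -1.7%.
Labor's share = 1 − 0.42 = 0.58.
Physical capital: 0.42 × 12 = 5.04 pp.
Hours worked: 0.58 × (-1.7) = -0.986 pp.
TFP growth = 6.9 − 4.054 = 2.846%.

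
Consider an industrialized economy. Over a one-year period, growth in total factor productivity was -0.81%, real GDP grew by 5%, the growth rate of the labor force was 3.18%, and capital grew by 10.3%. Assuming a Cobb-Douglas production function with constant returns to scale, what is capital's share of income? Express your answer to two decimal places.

gY = gA + α·gK + (1−α)·gL, so gY − gA − gL = α(gK − gL).
5 + 0.81 − 3.18 = α × (10.3 − 3.18).
2.63 = 7.12 α, so α = 0.3694.

0.37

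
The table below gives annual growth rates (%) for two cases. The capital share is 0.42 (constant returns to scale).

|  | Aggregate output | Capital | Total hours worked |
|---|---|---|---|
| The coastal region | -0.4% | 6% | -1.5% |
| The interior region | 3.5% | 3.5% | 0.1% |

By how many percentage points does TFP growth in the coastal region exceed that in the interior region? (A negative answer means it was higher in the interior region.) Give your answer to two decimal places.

Labor's share = 1 − 0.42 = 0.58.
The coastal region: TFP = -0.4 − 2.52 + 0.87 = -2.05%.
The interior region: TFP = 3.5 − 1.47 − 0.058 = 1.972%.
Difference = -2.05 − (1.972) = -4.022 pp.

-4.02 percentage points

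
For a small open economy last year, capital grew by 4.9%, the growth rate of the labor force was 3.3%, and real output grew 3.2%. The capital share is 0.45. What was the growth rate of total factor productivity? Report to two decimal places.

-0.82%

Labor's share = 1 − 0.45 = 0.55.
Capital: 0.45 × 4.9 = 2.205 pp.
The labor force: 0.55 × 3.3 = 1.815 pp.
TFP growth = 3.2 − 4.02 = -0.82%.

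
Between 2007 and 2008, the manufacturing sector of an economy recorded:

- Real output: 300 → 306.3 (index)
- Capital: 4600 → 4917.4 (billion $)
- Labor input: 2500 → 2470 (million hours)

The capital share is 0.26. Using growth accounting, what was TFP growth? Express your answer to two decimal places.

Real output growth = (306.3 − 300) / 300 = 2.1%.
Capital growth = (4917.4 − 4600) / 4600 = 6.9%.
Labor input growth = (2470 − 2500) / 2500 = -1.2%.
Labor's share = 1 − 0.26 = 0.74.
Capital: 0.26 × 6.9 = 1.794 pp.
Labor input: 0.74 × (-1.2) = -0.888 pp.
TFP growth = 2.1 − 0.906 = 1.194%.

1.19%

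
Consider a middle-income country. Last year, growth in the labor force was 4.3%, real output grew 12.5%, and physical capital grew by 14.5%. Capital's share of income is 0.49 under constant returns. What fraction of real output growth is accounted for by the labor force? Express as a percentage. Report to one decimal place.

17.5%

Labor's share = 1 − 0.49 = 0.51.
The labor force contributed 0.51 × 4.3 = 2.193 pp.
Share of growth = 2.193 / 12.5 × 100 = 17.544%.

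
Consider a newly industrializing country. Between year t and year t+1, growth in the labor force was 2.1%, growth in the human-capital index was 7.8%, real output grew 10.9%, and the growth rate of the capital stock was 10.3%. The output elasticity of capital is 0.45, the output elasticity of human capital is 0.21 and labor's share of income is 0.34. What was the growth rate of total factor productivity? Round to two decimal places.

3.91%

Labor's share = 1 − 0.45 − 0.21 = 0.34.
The capital stock: 0.45 × 10.3 = 4.635 pp.
The human-capital index: 0.21 × 7.8 = 1.638 pp.
The labor force: 0.34 × 2.1 = 0.714 pp.
TFP growth = 10.9 − 6.987 = 3.913%.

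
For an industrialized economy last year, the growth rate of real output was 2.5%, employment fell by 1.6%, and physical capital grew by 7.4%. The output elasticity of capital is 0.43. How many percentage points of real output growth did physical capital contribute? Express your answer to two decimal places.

3.18 percentage points

Contribution = share × growth = 0.43 × 7.4 = 3.182 pp.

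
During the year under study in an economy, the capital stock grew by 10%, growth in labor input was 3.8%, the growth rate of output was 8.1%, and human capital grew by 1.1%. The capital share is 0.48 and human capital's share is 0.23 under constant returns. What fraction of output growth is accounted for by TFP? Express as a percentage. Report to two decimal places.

TFP accounted for 24.01% of growth.

Labor's share = 1 − 0.48 − 0.23 = 0.29.
The capital stock: 0.48 × 10 = 4.8 pp.
Human capital: 0.23 × 1.1 = 0.253 pp.
Labor input: 0.29 × 3.8 = 1.102 pp.
TFP growth = 8.1 − 6.155 = 1.945%.
TFP share of growth = 1.945 / 8.1 × 100 = 24.0123%.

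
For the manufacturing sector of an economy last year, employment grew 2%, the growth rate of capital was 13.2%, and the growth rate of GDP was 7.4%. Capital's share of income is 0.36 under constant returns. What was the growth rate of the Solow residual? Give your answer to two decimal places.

The Solow residual grew 1.37%.

Labor's share = 1 − 0.36 = 0.64.
Capital: 0.36 × 13.2 = 4.752 pp.
Employment: 0.64 × 2 = 1.28 pp.
TFP growth = 7.4 − 6.032 = 1.368%.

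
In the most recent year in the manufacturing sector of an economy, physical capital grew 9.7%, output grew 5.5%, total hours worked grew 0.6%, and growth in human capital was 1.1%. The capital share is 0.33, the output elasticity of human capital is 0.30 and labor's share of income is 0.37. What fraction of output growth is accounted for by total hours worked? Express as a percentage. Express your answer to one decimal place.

Total hours worked accounted for 4.0% of growth.

Labor's share = 1 − 0.33 − 0.3 = 0.37.
Total hours worked contributed 0.37 × 0.6 = 0.222 pp.
Share of growth = 0.222 / 5.5 × 100 = 4.036%.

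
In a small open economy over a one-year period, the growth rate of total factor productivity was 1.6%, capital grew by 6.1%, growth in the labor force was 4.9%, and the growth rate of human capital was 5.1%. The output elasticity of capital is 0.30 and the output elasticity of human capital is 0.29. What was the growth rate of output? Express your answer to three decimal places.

Labor's share = 1 − 0.3 − 0.29 = 0.41.
Capital: 0.3 × 6.1 = 1.83 pp.
Human capital: 0.29 × 5.1 = 1.479 pp.
The labor force: 0.41 × 4.9 = 2.009 pp.
Output growth = 1.6 + 5.318 = 6.918%.

6.918%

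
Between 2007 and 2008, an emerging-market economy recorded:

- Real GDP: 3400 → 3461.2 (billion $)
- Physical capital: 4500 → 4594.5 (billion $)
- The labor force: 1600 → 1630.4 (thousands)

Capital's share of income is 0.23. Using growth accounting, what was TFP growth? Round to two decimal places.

Real GDP growth = (3461.2 − 3400) / 3400 = 1.8%.
Physical capital growth = (4594.5 − 4500) / 4500 = 2.1%.
The labor force growth = (1630.4 − 1600) / 1600 = 1.9%.
Labor's share = 1 − 0.23 = 0.77.
Physical capital: 0.23 × 2.1 = 0.483 pp.
The labor force: 0.77 × 1.9 = 1.463 pp.
TFP growth = 1.8 − 1.946 = -0.146%.

-0.15%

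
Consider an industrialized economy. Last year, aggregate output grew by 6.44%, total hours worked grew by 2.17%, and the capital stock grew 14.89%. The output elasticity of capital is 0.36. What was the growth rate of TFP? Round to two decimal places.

Labor's share = 1 − 0.36 = 0.64.
The capital stock: 0.36 × 14.89 = 5.3604 pp.
Total hours worked: 0.64 × 2.17 = 1.3888 pp.
TFP growth = 6.44 − 6.7492 = -0.3092%.

-0.31%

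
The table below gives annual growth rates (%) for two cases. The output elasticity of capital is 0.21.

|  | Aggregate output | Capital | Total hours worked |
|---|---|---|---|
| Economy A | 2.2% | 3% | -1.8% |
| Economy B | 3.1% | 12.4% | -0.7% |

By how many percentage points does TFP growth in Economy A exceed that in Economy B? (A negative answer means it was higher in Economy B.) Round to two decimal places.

Labor's share = 1 − 0.21 = 0.79.
Economy A: TFP = 2.2 − 0.63 + 1.422 = 2.992%.
Economy B: TFP = 3.1 − 2.604 + 0.553 = 1.049%.
Difference = 2.992 − (1.049) = 1.943 pp.

1.94 percentage points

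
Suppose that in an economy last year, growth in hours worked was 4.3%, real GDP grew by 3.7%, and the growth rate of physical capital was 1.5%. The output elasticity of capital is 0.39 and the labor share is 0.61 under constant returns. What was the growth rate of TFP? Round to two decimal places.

TFP grew 0.49%.

Labor's share = 1 − 0.39 = 0.61.
Physical capital: 0.39 × 1.5 = 0.585 pp.
Hours worked: 0.61 × 4.3 = 2.623 pp.
TFP growth = 3.7 − 3.208 = 0.492%.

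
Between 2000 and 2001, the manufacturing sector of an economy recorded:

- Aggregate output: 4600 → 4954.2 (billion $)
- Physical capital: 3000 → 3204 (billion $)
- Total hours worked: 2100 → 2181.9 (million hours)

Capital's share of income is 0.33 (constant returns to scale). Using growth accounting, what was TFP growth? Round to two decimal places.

Aggregate output growth = (4954.2 − 4600) / 4600 = 7.7%.
Physical capital growth = (3204 − 3000) / 3000 = 6.8%.
Total hours worked growth = (2181.9 − 2100) / 2100 = 3.9%.
Labor's share = 1 − 0.33 = 0.67.
Physical capital: 0.33 × 6.8 = 2.244 pp.
Total hours worked: 0.67 × 3.9 = 2.613 pp.
TFP growth = 7.7 − 4.857 = 2.843%.

TFP grew 2.84%.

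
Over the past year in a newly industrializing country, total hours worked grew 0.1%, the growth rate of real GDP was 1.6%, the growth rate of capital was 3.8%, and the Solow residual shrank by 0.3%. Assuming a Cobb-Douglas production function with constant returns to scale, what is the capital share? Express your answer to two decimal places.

The capital share is 0.49.

gY = gA + α·gK + (1−α)·gL, so gY − gA − gL = α(gK − gL).
1.6 + 0.3 − 0.1 = α × (3.8 − 0.1).
1.8 = 3.7 α, so α = 0.4865.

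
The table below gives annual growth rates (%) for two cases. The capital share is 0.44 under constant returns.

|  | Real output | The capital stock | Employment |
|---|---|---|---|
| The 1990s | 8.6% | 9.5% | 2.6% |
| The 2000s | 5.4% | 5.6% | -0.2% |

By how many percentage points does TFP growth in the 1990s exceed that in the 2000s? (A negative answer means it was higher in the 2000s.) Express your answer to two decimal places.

Labor's share = 1 − 0.44 = 0.56.
The 1990s: TFP = 8.6 − 4.18 − 1.456 = 2.964%.
The 2000s: TFP = 5.4 − 2.464 + 0.112 = 3.048%.
Difference = 2.964 − (3.048) = -0.084 pp.

-0.08 percentage points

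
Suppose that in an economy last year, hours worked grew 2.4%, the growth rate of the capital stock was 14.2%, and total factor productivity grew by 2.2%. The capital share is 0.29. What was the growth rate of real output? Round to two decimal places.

8.02%

Labor's share = 1 − 0.29 = 0.71.
The capital stock: 0.29 × 14.2 = 4.118 pp.
Hours worked: 0.71 × 2.4 = 1.704 pp.
Output growth = 2.2 + 5.822 = 8.022%.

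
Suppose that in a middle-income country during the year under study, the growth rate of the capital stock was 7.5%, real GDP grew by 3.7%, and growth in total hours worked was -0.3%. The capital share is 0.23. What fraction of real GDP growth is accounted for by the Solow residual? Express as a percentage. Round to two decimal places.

Labor's share = 1 − 0.23 = 0.77.
The capital stock: 0.23 × 7.5 = 1.725 pp.
Total hours worked: 0.77 × (-0.3) = -0.231 pp.
TFP growth = 3.7 − 1.494 = 2.206%.
TFP share of growth = 2.206 / 3.7 × 100 = 59.6216%.

59.62%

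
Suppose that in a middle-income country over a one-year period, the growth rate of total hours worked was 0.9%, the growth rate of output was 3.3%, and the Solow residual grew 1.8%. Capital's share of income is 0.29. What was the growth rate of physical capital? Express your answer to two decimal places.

Labor's share = 1 − 0.29 = 0.71.
gY = gA + 0.71×0.9 + 0.29×g.
0.29×g = 3.3 − 1.8 − 0.639 = 0.861.
g = 0.861 / 0.29 = 2.969%.

2.97%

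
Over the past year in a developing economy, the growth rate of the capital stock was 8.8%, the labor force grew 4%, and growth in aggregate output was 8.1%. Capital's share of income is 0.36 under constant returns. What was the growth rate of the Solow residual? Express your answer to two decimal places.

Labor's share = 1 − 0.36 = 0.64.
The capital stock: 0.36 × 8.8 = 3.168 pp.
The labor force: 0.64 × 4 = 2.56 pp.
TFP growth = 8.1 − 5.728 = 2.372%.

2.37%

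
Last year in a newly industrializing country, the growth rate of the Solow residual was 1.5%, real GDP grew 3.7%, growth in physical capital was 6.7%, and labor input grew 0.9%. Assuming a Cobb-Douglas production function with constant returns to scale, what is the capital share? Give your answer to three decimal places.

gY = gA + α·gK + (1−α)·gL, so gY − gA − gL = α(gK − gL).
3.7 − 1.5 − 0.9 = α × (6.7 − 0.9).
1.3 = 5.8 α, so α = 0.22414.

α = 0.224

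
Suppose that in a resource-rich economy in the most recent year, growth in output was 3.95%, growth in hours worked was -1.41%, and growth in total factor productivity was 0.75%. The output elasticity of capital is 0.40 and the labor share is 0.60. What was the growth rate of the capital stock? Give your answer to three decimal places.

10.115%

Labor's share = 1 − 0.4 = 0.6.
gY = gA + 0.6×(-1.41) + 0.4×g.
0.4×g = 3.95 − 0.75 + 0.846 = 4.046.
g = 4.046 / 0.4 = 10.115%.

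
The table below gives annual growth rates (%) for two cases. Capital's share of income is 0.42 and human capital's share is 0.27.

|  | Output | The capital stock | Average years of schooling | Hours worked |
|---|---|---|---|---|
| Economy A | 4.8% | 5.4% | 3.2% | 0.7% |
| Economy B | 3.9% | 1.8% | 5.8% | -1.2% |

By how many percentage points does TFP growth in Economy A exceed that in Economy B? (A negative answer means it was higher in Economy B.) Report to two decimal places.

Labor's share = 1 − 0.42 − 0.27 = 0.31.
Economy A: TFP = 4.8 − 2.268 − 0.864 − 0.217 = 1.451%.
Economy B: TFP = 3.9 − 0.756 − 1.566 + 0.372 = 1.95%.
Difference = 1.451 − (1.95) = -0.499 pp.

-0.50 percentage points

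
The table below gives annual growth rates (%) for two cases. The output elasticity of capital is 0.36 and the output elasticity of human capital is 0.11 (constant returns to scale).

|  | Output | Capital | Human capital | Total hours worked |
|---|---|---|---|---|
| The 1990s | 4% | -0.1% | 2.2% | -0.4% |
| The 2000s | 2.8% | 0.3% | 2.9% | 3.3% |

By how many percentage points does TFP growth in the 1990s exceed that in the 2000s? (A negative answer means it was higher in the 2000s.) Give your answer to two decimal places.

3.38 percentage points

Labor's share = 1 − 0.36 − 0.11 = 0.53.
The 1990s: TFP = 4 + 0.036 − 0.242 + 0.212 = 4.006%.
The 2000s: TFP = 2.8 − 0.108 − 0.319 − 1.749 = 0.624%.
Difference = 4.006 − (0.624) = 3.382 pp.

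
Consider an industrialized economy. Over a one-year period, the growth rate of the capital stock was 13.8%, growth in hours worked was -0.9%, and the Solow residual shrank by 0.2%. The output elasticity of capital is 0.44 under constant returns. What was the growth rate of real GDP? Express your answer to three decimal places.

5.368%

Labor's share = 1 − 0.44 = 0.56.
The capital stock: 0.44 × 13.8 = 6.072 pp.
Hours worked: 0.56 × (-0.9) = -0.504 pp.
Output growth = -0.2 + 5.568 = 5.368%.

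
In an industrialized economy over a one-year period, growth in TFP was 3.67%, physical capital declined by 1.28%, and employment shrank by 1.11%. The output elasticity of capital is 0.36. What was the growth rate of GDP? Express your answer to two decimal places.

GDP grew 2.50%.

Labor's share = 1 − 0.36 = 0.64.
Physical capital: 0.36 × (-1.28) = -0.4608 pp.
Employment: 0.64 × (-1.11) = -0.7104 pp.
Output growth = 3.67 + (-1.1712) = 2.4988%.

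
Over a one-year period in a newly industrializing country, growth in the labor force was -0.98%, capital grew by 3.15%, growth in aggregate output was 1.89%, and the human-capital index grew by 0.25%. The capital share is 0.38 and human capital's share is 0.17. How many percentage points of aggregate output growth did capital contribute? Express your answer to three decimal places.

Contribution = share × growth = 0.38 × 3.15 = 1.197 pp.

1.197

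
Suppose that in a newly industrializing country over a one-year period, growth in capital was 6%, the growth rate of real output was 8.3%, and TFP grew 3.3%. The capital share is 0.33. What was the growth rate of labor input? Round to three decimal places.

Labor's share = 1 − 0.33 = 0.67.
gY = gA + 0.33×6 + 0.67×g.
0.67×g = 8.3 − 3.3 − 1.98 = 3.02.
g = 3.02 / 0.67 = 4.50746%.

4.507%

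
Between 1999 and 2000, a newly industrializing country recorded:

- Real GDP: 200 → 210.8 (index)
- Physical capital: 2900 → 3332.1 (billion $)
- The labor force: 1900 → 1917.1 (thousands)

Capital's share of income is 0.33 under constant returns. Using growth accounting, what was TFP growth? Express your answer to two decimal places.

Real GDP growth = (210.8 − 200) / 200 = 5.4%.
Physical capital growth = (3332.1 − 2900) / 2900 = 14.9%.
The labor force growth = (1917.1 − 1900) / 1900 = 0.9%.
Labor's share = 1 − 0.33 = 0.67.
Physical capital: 0.33 × 14.9 = 4.917 pp.
The labor force: 0.67 × 0.9 = 0.603 pp.
TFP growth = 5.4 − 5.52 = -0.12%.

-0.12%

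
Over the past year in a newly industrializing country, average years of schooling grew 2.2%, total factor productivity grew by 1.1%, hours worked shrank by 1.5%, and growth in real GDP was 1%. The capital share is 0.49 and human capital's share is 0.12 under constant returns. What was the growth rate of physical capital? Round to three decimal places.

Physical capital grew 0.451%.

Labor's share = 1 − 0.49 − 0.12 = 0.39.
gY = gA + 0.12×2.2 + 0.39×(-1.5) + 0.49×g.
0.49×g = 1 − 1.1 + 0.321 = 0.221.
g = 0.221 / 0.49 = 0.45102%.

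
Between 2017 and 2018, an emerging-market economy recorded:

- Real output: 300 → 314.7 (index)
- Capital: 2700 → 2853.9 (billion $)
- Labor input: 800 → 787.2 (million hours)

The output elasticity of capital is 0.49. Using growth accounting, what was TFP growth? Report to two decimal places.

TFP growth was 2.92%.

Real output growth = (314.7 − 300) / 300 = 4.9%.
Capital growth = (2853.9 − 2700) / 2700 = 5.7%.
Labor input growth = (787.2 − 800) / 800 = -1.6%.
Labor's share = 1 − 0.49 = 0.51.
Capital: 0.49 × 5.7 = 2.793 pp.
Labor input: 0.51 × (-1.6) = -0.816 pp.
TFP growth = 4.9 − 1.977 = 2.923%.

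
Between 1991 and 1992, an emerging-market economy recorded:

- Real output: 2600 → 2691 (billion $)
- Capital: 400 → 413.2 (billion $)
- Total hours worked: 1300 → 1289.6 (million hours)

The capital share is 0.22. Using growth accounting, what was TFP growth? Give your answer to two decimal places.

3.40%

Real output growth = (2691 − 2600) / 2600 = 3.5%.
Capital growth = (413.2 − 400) / 400 = 3.3%.
Total hours worked growth = (1289.6 − 1300) / 1300 = -0.8%.
Labor's share = 1 − 0.22 = 0.78.
Capital: 0.22 × 3.3 = 0.726 pp.
Total hours worked: 0.78 × (-0.8) = -0.624 pp.
TFP growth = 3.5 − 0.102 = 3.398%.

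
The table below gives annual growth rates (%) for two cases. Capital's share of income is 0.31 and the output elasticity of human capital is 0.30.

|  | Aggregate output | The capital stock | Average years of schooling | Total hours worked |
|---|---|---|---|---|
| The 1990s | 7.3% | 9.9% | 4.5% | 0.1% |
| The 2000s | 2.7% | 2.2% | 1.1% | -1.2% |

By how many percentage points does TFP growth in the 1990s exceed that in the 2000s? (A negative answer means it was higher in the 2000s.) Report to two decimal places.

0.69 percentage points

Labor's share = 1 − 0.31 − 0.3 = 0.39.
The 1990s: TFP = 7.3 − 3.069 − 1.35 − 0.039 = 2.842%.
The 2000s: TFP = 2.7 − 0.682 − 0.33 + 0.468 = 2.156%.
Difference = 2.842 − (2.156) = 0.686 pp.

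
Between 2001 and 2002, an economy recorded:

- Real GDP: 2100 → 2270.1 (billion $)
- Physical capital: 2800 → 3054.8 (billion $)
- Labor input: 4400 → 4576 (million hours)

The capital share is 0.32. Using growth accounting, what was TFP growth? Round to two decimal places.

Real GDP growth = (2270.1 − 2100) / 2100 = 8.1%.
Physical capital growth = (3054.8 − 2800) / 2800 = 9.1%.
Labor input growth = (4576 − 4400) / 4400 = 4%.
Labor's share = 1 − 0.32 = 0.68.
Physical capital: 0.32 × 9.1 = 2.912 pp.
Labor input: 0.68 × 4 = 2.72 pp.
TFP growth = 8.1 − 5.632 = 2.468%.

TFP grew 2.47%.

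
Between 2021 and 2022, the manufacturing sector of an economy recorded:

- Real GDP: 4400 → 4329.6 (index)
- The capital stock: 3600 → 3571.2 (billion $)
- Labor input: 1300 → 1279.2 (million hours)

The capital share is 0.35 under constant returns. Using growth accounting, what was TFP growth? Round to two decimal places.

-0.28%

Real GDP growth = (4329.6 − 4400) / 4400 = -1.6%.
The capital stock growth = (3571.2 − 3600) / 3600 = -0.8%.
Labor input growth = (1279.2 − 1300) / 1300 = -1.6%.
Labor's share = 1 − 0.35 = 0.65.
The capital stock: 0.35 × (-0.8) = -0.28 pp.
Labor input: 0.65 × (-1.6) = -1.04 pp.
TFP growth = -1.6 + 1.32 = -0.28%.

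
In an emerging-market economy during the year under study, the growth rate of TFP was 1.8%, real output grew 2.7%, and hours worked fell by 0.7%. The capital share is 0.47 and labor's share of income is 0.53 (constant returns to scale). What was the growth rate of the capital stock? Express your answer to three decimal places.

The capital stock growth was 2.704%.

Labor's share = 1 − 0.47 = 0.53.
gY = gA + 0.53×(-0.7) + 0.47×g.
0.47×g = 2.7 − 1.8 + 0.371 = 1.271.
g = 1.271 / 0.47 = 2.70426%.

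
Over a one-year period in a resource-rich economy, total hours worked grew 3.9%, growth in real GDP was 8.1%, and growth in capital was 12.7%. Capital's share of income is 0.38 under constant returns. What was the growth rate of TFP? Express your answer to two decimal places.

Labor's share = 1 − 0.38 = 0.62.
Capital: 0.38 × 12.7 = 4.826 pp.
Total hours worked: 0.62 × 3.9 = 2.418 pp.
TFP growth = 8.1 − 7.244 = 0.856%.

TFP growth was 0.86%.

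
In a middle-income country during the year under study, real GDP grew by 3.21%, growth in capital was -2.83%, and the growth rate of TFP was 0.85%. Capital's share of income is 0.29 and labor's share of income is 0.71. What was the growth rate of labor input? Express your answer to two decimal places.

Labor's share = 1 − 0.29 = 0.71.
gY = gA + 0.29×(-2.83) + 0.71×g.
0.71×g = 3.21 − 0.85 + 0.8207 = 3.1807.
g = 3.1807 / 0.71 = 4.4799%.

4.48%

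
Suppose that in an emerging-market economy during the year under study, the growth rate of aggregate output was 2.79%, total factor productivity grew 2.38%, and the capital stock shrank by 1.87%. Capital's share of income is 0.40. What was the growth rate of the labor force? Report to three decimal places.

Labor's share = 1 − 0.4 = 0.6.
gY = gA + 0.4×(-1.87) + 0.6×g.
0.6×g = 2.79 − 2.38 + 0.748 = 1.158.
g = 1.158 / 0.6 = 1.93%.

1.930%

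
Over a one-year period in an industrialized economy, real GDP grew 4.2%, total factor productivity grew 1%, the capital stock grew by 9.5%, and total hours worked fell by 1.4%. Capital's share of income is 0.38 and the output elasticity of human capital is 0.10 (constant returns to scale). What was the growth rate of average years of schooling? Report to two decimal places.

3.18%

Labor's share = 1 − 0.38 − 0.1 = 0.52.
gY = gA + 0.38×9.5 + 0.52×(-1.4) + 0.1×g.
0.1×g = 4.2 − 1 − 2.882 = 0.318.
g = 0.318 / 0.1 = 3.18%.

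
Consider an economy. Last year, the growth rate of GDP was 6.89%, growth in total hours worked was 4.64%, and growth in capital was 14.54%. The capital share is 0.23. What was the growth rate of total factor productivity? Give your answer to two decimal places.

-0.03%

Labor's share = 1 − 0.23 = 0.77.
Capital: 0.23 × 14.54 = 3.3442 pp.
Total hours worked: 0.77 × 4.64 = 3.5728 pp.
TFP growth = 6.89 − 6.917 = -0.027%.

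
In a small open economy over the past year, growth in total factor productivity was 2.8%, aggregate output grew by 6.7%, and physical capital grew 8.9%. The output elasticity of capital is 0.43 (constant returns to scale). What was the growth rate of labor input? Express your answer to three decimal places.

Labor's share = 1 − 0.43 = 0.57.
gY = gA + 0.43×8.9 + 0.57×g.
0.57×g = 6.7 − 2.8 − 3.827 = 0.073.
g = 0.073 / 0.57 = 0.12807%.

Labor input grew 0.128%.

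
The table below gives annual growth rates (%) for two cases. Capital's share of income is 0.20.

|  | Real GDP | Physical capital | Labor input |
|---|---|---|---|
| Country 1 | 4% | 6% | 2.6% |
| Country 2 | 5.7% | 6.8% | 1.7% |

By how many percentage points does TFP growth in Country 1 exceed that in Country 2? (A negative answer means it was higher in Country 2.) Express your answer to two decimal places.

-2.26 percentage points

Labor's share = 1 − 0.2 = 0.8.
Country 1: TFP = 4 − 1.2 − 2.08 = 0.72%.
Country 2: TFP = 5.7 − 1.36 − 1.36 = 2.98%.
Difference = 0.72 − (2.98) = -2.26 pp.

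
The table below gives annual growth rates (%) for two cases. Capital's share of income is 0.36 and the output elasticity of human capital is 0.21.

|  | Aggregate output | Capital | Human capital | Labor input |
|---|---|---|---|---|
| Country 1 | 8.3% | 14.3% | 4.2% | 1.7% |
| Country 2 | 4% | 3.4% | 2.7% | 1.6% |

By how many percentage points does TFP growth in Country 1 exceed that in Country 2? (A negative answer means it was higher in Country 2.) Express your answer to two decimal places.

0.02 percentage points

Labor's share = 1 − 0.36 − 0.21 = 0.43.
Country 1: TFP = 8.3 − 5.148 − 0.882 − 0.731 = 1.539%.
Country 2: TFP = 4 − 1.224 − 0.567 − 0.688 = 1.521%.
Difference = 1.539 − (1.521) = 0.018 pp.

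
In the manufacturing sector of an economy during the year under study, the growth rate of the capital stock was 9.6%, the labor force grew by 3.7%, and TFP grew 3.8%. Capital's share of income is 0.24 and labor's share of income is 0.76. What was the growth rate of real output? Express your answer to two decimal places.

8.92%

Labor's share = 1 − 0.24 = 0.76.
The capital stock: 0.24 × 9.6 = 2.304 pp.
The labor force: 0.76 × 3.7 = 2.812 pp.
Output growth = 3.8 + 5.116 = 8.916%.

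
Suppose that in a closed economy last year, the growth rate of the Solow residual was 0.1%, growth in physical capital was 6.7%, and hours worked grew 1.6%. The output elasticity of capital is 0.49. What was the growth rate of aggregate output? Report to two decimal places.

Labor's share = 1 − 0.49 = 0.51.
Physical capital: 0.49 × 6.7 = 3.283 pp.
Hours worked: 0.51 × 1.6 = 0.816 pp.
Output growth = 0.1 + 4.099 = 4.199%.

4.20%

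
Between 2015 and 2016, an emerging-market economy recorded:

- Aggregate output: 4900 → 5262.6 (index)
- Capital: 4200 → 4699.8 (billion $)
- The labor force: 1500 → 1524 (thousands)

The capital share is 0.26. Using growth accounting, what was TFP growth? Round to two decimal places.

TFP grew 3.12%.

Aggregate output growth = (5262.6 − 4900) / 4900 = 7.4%.
Capital growth = (4699.8 − 4200) / 4200 = 11.9%.
The labor force growth = (1524 − 1500) / 1500 = 1.6%.
Labor's share = 1 − 0.26 = 0.74.
Capital: 0.26 × 11.9 = 3.094 pp.
The labor force: 0.74 × 1.6 = 1.184 pp.
TFP growth = 7.4 − 4.278 = 3.122%.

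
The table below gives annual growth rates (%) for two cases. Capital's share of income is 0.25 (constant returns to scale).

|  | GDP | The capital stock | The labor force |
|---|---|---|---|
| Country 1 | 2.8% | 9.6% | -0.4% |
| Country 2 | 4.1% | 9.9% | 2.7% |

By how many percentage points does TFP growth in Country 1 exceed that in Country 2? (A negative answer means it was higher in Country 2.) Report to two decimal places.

Labor's share = 1 − 0.25 = 0.75.
Country 1: TFP = 2.8 − 2.4 + 0.3 = 0.7%.
Country 2: TFP = 4.1 − 2.475 − 2.025 = -0.4%.
Difference = 0.7 − (-0.4) = 1.1 pp.

1.10 percentage points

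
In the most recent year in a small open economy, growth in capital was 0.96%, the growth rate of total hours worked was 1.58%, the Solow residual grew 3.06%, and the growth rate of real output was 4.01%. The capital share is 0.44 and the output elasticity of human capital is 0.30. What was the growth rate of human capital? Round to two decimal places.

Human capital grew 0.39%.

Labor's share = 1 − 0.44 − 0.3 = 0.26.
gY = gA + 0.44×0.96 + 0.26×1.58 + 0.3×g.
0.3×g = 4.01 − 3.06 − 0.8332 = 0.1168.
g = 0.1168 / 0.3 = 0.3893%.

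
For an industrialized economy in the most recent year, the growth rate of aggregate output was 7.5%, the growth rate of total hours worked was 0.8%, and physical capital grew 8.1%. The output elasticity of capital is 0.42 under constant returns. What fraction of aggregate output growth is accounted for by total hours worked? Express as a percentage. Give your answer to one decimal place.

6.2%

Labor's share = 1 − 0.42 = 0.58.
Total hours worked contributed 0.58 × 0.8 = 0.464 pp.
Share of growth = 0.464 / 7.5 × 100 = 6.187%.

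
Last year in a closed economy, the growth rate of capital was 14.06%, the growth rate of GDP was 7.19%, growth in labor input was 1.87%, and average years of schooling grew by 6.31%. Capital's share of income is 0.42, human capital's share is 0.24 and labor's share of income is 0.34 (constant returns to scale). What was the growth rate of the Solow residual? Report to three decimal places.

Labor's share = 1 − 0.42 − 0.24 = 0.34.
Capital: 0.42 × 14.06 = 5.9052 pp.
Average years of schooling: 0.24 × 6.31 = 1.5144 pp.
Labor input: 0.34 × 1.87 = 0.6358 pp.
TFP growth = 7.19 − 8.0554 = -0.8654%.

-0.865%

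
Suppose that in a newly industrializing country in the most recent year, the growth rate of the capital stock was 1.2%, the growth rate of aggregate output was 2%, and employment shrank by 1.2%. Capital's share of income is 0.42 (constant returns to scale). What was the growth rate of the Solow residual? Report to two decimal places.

Labor's share = 1 − 0.42 = 0.58.
The capital stock: 0.42 × 1.2 = 0.504 pp.
Employment: 0.58 × (-1.2) = -0.696 pp.
TFP growth = 2 + 0.192 = 2.192%.

The Solow residual grew 2.19%.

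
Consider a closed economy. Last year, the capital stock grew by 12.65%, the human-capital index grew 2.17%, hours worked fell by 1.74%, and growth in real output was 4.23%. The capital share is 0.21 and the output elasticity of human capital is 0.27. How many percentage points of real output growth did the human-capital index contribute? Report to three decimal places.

0.586 pp

Contribution = share × growth = 0.27 × 2.17 = 0.5859 pp.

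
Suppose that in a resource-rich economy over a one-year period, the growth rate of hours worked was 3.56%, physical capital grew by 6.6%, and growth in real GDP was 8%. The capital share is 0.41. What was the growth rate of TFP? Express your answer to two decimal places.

TFP grew 3.19%.

Labor's share = 1 − 0.41 = 0.59.
Physical capital: 0.41 × 6.6 = 2.706 pp.
Hours worked: 0.59 × 3.56 = 2.1004 pp.
TFP growth = 8 − 4.8064 = 3.1936%.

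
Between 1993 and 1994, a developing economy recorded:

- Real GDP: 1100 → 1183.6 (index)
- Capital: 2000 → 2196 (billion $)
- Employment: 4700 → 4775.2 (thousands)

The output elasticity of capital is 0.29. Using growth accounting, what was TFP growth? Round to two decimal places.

TFP growth was 3.62%.

Real GDP growth = (1183.6 − 1100) / 1100 = 7.6%.
Capital growth = (2196 − 2000) / 2000 = 9.8%.
Employment growth = (4775.2 − 4700) / 4700 = 1.6%.
Labor's share = 1 − 0.29 = 0.71.
Capital: 0.29 × 9.8 = 2.842 pp.
Employment: 0.71 × 1.6 = 1.136 pp.
TFP growth = 7.6 − 3.978 = 3.622%.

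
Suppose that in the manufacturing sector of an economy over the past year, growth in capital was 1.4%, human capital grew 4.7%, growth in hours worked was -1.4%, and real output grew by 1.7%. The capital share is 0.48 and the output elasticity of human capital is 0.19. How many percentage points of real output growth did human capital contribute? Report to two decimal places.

Contribution = share × growth = 0.19 × 4.7 = 0.893 pp.

0.89 percentage points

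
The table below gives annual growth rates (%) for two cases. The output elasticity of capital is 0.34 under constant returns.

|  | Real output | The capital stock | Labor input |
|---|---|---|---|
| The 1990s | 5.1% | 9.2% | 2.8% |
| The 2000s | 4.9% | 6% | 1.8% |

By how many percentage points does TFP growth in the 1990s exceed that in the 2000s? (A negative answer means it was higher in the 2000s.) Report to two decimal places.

-1.55 percentage points

Labor's share = 1 − 0.34 = 0.66.
The 1990s: TFP = 5.1 − 3.128 − 1.848 = 0.124%.
The 2000s: TFP = 4.9 − 2.04 − 1.188 = 1.672%.
Difference = 0.124 − (1.672) = -1.548 pp.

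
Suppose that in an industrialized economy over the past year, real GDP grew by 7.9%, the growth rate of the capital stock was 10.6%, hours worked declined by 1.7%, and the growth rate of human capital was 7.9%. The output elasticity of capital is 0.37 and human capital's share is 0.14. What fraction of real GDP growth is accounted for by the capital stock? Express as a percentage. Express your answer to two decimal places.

49.65%

The capital stock contributed 0.37 × 10.6 = 3.922 pp.
Share of growth = 3.922 / 7.9 × 100 = 49.6456%.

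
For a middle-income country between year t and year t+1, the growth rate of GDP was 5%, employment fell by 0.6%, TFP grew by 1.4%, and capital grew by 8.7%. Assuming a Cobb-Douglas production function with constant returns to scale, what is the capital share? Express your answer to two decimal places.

gY = gA + α·gK + (1−α)·gL, so gY − gA − gL = α(gK − gL).
5 − 1.4 + 0.6 = α × (8.7 − (-0.6)).
4.2 = 9.3 α, so α = 0.4516.

0.45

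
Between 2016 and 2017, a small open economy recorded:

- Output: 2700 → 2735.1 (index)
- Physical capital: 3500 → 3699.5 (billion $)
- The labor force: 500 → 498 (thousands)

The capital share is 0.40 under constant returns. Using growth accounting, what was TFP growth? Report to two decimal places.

-0.74%

Output growth = (2735.1 − 2700) / 2700 = 1.3%.
Physical capital growth = (3699.5 − 3500) / 3500 = 5.7%.
The labor force growth = (498 − 500) / 500 = -0.4%.
Labor's share = 1 − 0.4 = 0.6.
Physical capital: 0.4 × 5.7 = 2.28 pp.
The labor force: 0.6 × (-0.4) = -0.24 pp.
TFP growth = 1.3 − 2.04 = -0.74%.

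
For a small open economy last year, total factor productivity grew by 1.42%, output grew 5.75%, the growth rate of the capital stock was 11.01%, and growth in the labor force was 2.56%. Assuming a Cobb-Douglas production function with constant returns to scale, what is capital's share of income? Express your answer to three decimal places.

α = 0.209

gY = gA + α·gK + (1−α)·gL, so gY − gA − gL = α(gK − gL).
5.75 − 1.42 − 2.56 = α × (11.01 − 2.56).
1.77 = 8.45 α, so α = 0.20947.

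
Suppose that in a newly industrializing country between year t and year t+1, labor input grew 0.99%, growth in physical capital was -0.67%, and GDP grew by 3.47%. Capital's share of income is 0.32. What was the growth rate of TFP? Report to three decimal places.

TFP growth was 3.011%.

Labor's share = 1 − 0.32 = 0.68.
Physical capital: 0.32 × (-0.67) = -0.2144 pp.
Labor input: 0.68 × 0.99 = 0.6732 pp.
TFP growth = 3.47 − 0.4588 = 3.0112%.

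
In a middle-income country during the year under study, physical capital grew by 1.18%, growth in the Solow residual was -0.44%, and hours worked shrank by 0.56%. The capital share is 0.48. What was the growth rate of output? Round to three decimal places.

-0.165%

Labor's share = 1 − 0.48 = 0.52.
Physical capital: 0.48 × 1.18 = 0.5664 pp.
Hours worked: 0.52 × (-0.56) = -0.2912 pp.
Output growth = -0.44 + 0.2752 = -0.1648%.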